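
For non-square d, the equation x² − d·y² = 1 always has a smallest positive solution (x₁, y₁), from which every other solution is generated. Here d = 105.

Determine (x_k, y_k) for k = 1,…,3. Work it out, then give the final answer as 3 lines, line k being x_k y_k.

41 4
3361 328
275561 26892

√105 → a₀=10, period (4,20); ℓ=2 even so k=1
a_0=10:  p_0=10·1+0=10,  q_0=10·0+1=1
a_1=4:  p_1=4·10+1=41,  q_1=4·1+0=4
→ (41, 4).  Check: 41²=1681, 105·4²=1680, difference 1.
n=2: (41,4)∘(41,4) = (41·41+105·4·4, 41·4+4·41) = (3361,328)
n=3: (3361,328)∘(41,4) = (41·3361+105·4·328, 41·328+4·3361) = (275561,26892)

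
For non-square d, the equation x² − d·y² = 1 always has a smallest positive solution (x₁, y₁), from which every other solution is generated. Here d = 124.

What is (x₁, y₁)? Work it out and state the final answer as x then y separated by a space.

4620799 414960

d=124: √d = [11; 7,2,1,1,1,…,2,7,22] (ℓ=16, even), read p_15/q_15
k=0  a_k=11  p_k/q_k = 11/1
k=1  a_k=7  p_k/q_k = 78/7
k=2  a_k=2  p_k/q_k = 167/15
…
k=6  a_k=3  p_k/q_k = 2383/214
…
k=9  a_k=1  p_k/q_k = 17583/1579
k=10  a_k=3  p_k/q_k = 67292/6043
k=11  a_k=1  p_k/q_k = 84875/7622
k=12  a_k=1  p_k/q_k = 152167/13665
…
k=14  a_k=2  p_k/q_k = 626251/56239
k=15  a_k=7  p_k/q_k = 4620799/414960
→ (4620799, 414960).  Check: 4620799²=21351783398401, 124·414960²=21351783398400, difference 1.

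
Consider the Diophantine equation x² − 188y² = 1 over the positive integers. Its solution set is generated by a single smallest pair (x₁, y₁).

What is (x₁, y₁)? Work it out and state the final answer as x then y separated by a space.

[13; 1,2,2,6,2,2,1,26] for √188; ℓ=8 ⇒ convergent index 7
k=0  a_k=13  p_k/q_k = 13/1
k=1  a_k=1  p_k/q_k = 14/1
…
k=4  a_k=6  p_k/q_k = 617/45
…
k=6  a_k=2  p_k/q_k = 3277/239
k=7  a_k=1  p_k/q_k = 4607/336
(x₁, y₁) = (4607, 336);  4607² − 188·336² = 1 ✓

4607 336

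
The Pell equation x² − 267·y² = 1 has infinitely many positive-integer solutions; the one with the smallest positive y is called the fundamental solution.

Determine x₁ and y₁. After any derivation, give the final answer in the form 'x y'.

2402 147

d=267: √d = [16; 2,1,15,1,2,32] (ℓ=6, even), read p_5/q_5
i=0: a=16 ⇒ p=16, q=1
i=1: a=2 ⇒ p=33, q=2
i=2: a=1 ⇒ p=49, q=3
…
i=4: a=1 ⇒ p=817, q=50
i=5: a=2 ⇒ p=2402, q=147
fundamental: x₁=2402, y₁=147  (since 5769604 − 267·21609 = 1)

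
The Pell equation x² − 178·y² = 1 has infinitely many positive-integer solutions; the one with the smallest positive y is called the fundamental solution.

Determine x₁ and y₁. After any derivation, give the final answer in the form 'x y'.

[13; 2,1,12,1,2,26] for √178; ℓ=6 ⇒ convergent index 5
a_0=13:  p_0=13·1+0=13,  q_0=13·0+1=1
a_1=2:  p_1=2·13+1=27,  q_1=2·1+0=2
…
a_4=1:  p_4=1·507+40=547,  q_4=1·38+3=41
a_5=2:  p_5=2·547+507=1601,  q_5=2·41+38=120
fundamental: x₁=1601, y₁=120  (since 2563201 − 178·14400 = 1)

1601 120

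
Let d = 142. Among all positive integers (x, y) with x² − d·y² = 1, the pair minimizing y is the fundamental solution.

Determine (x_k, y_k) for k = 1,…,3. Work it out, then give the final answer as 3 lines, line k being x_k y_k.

√142 = [11; 1,10,1,22, …], period ℓ=4 (even) → k=3
step 0: (11, 1)  from 11·(1,0) + (0,1)
…
step 2: (131, 11)  from 10·(12,1) + (11,1)
step 3: (143, 12)  from 1·(131,11) + (12,1)
(x₁, y₁) = (143, 12);  143² − 142·12² = 1 ✓
k=2:  x_2 = 143·143+142·12·12 = 40897,  y_2 = 143·12+12·143 = 3432
k=3:  x_3 = 143·40897+142·12·3432 = 11696399,  y_3 = 143·3432+12·40897 = 981540

143 12
40897 3432
11696399 981540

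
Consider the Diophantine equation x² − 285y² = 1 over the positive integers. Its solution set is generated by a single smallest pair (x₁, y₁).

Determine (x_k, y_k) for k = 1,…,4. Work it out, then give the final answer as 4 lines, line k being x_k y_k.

[16; 1,7,2,7,1,32] for √285; ℓ=6 ⇒ convergent index 5
a_0=16:  p_0=16·1+0=16,  q_0=16·0+1=1
…
a_3=2:  p_3=2·135+17=287,  q_3=2·8+1=17
a_4=7:  p_4=7·287+135=2144,  q_4=7·17+8=127
a_5=1:  p_5=1·2144+287=2431,  q_5=1·127+17=144
fundamental: x₁=2431, y₁=144  (since 5909761 − 285·20736 = 1)
(x_2, y_2) = (2431·2431 + 285·144·144, 2431·144 + 144·2431) = (11819521, 700128)
(x_3, y_3) = (2431·11819521 + 285·144·700128, 2431·700128 + 144·11819521) = (57466508671, 3404022192)
(x_4, y_4) = (2431·57466508671 + 285·144·3404022192, 2431·3404022192 + 144·57466508671) = (279402153338881, 16550355197376)

2431 144
11819521 700128
57466508671 3404022192
279402153338881 16550355197376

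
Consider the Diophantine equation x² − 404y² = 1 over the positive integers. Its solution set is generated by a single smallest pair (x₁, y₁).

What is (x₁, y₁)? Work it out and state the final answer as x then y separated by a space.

[20; 10,40] for √404; ℓ=2 ⇒ convergent index 1
i=0: a=20 ⇒ p=20, q=1
i=1: a=10 ⇒ p=201, q=10
fundamental: x₁=201, y₁=10  (since 40401 − 404·100 = 1)

201 10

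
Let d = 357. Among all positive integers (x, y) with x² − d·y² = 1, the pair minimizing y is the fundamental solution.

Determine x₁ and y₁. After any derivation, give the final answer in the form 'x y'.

√357 = [18; 1,8,2,8,1,36, …], period ℓ=6 (even) → k=5
i=0: a=18 ⇒ p=18, q=1
…
i=2: a=8 ⇒ p=170, q=9
…
i=4: a=8 ⇒ p=3042, q=161
i=5: a=1 ⇒ p=3401, q=180
(x₁, y₁) = (3401, 180);  3401² − 357·180² = 1 ✓

3401 180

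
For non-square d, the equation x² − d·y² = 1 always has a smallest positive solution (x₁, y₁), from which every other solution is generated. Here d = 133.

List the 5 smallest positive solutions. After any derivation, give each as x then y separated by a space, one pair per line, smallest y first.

2588599 224460
13401689565601 1162073863080
69383200415647777399 6016286479789825380
359210566425477440164982401 31147506330593762303822160
1859704226076779569066850908714999 161256807479731348725343689282300

√133 = [11; 1,1,7,5,1,…,1,1,22, …], period ℓ=16 (even) → k=15
step 0: (11, 1)  from 11·(1,0) + (0,1)
…
step 3: (173, 15)  from 7·(23,2) + (12,1)
…
step 5: (1061, 92)  from 1·(888,77) + (173,15)
step 6: (1949, 169)  from 1·(1061,92) + (888,77)
…
step 8: (7969, 691)  from 2·(3010,261) + (1949,169)
step 9: (10979, 952)  from 1·(7969,691) + (3010,261)
…
step 13: (1210008, 104921)  from 7·(168583,14618) + (29927,2595)
step 14: (1378591, 119539)  from 1·(1210008,104921) + (168583,14618)
step 15: (2588599, 224460)  from 1·(1378591,119539) + (1210008,104921)
(x₁, y₁) = (2588599, 224460);  2588599² − 133·224460² = 1 ✓
(2588599+224460√133)^2 = 13401689565601 + 1162073863080√133
(2588599+224460√133)^3 = 69383200415647777399 + 6016286479789825380√133
(2588599+224460√133)^4 = 359210566425477440164982401 + 31147506330593762303822160√133
(2588599+224460√133)^5 = 1859704226076779569066850908714999 + 161256807479731348725343689282300√133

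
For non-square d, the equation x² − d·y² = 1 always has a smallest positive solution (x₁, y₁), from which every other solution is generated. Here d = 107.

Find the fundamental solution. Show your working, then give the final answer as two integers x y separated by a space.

962 93

[10; 2,1,9,1,2,20] for √107; ℓ=6 ⇒ convergent index 5
k=0  a_k=10  p_k/q_k = 10/1
k=1  a_k=2  p_k/q_k = 21/2
…
k=3  a_k=9  p_k/q_k = 300/29
k=4  a_k=1  p_k/q_k = 331/32
k=5  a_k=2  p_k/q_k = 962/93
→ (962, 93).  Check: 962²=925444, 107·93²=925443, difference 1.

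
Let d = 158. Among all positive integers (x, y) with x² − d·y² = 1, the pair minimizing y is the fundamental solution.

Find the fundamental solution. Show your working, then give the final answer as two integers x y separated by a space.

d=158: √d = [12; 1,1,3,12,3,1,1,24] (ℓ=8, even), read p_7/q_7
step 0: (12, 1)  from 12·(1,0) + (0,1)
…
step 6: (4412, 351)  from 1·(3331,265) + (1081,86)
step 7: (7743, 616)  from 1·(4412,351) + (3331,265)
fundamental: x₁=7743, y₁=616  (since 59954049 − 158·379456 = 1)

7743 616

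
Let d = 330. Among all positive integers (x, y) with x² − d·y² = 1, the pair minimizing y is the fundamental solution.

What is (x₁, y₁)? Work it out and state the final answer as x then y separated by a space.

√330 = [18; 6,36, …], period ℓ=2 (even) → k=1
a_0=18:  p_0=18·1+0=18,  q_0=18·0+1=1
a_1=6:  p_1=6·18+1=109,  q_1=6·1+0=6
(x₁, y₁) = (109, 6);  109² − 330·6² = 1 ✓

109 6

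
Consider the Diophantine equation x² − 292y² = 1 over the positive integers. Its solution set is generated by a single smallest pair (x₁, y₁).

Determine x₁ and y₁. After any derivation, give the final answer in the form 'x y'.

√292 = [17; 11,2,1,3,8,3,1,2,11,34, …], period ℓ=10 (even) → k=9
step 0: (17, 1)  from 17·(1,0) + (0,1)
…
step 5: (17669, 1034)  from 8·(2136,125) + (581,34)
…
step 8: (200767, 11749)  from 2·(72812,4261) + (55143,3227)
step 9: (2281249, 133500)  from 11·(200767,11749) + (72812,4261)
fundamental: x₁=2281249, y₁=133500  (since 5204097000001 − 292·17822250000 = 1)

2281249 133500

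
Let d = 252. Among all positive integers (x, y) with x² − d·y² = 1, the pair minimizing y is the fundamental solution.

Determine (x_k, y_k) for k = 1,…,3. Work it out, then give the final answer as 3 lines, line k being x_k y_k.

d=252: √d = [15; 1,6,1,30] (ℓ=4, even), read p_3/q_3
step 0: (15, 1)  from 15·(1,0) + (0,1)
…
step 2: (111, 7)  from 6·(16,1) + (15,1)
step 3: (127, 8)  from 1·(111,7) + (16,1)
→ (127, 8).  Check: 127²=16129, 252·8²=16128, difference 1.
k=2:  x_2 = 127·127+252·8·8 = 32257,  y_2 = 127·8+8·127 = 2032
k=3:  x_3 = 127·32257+252·8·2032 = 8193151,  y_3 = 127·2032+8·32257 = 516120

127 8
32257 2032
8193151 516120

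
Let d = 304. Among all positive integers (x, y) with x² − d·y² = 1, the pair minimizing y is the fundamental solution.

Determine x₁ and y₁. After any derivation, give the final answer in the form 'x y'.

57799 3315

√304 = [17; 2,3,2,1,1,1,1,1,2,3,2,34, …], period ℓ=12 (even) → k=11
k=0  a_k=17  p_k/q_k = 17/1
k=1  a_k=2  p_k/q_k = 35/2
k=2  a_k=3  p_k/q_k = 122/7
…
k=4  a_k=1  p_k/q_k = 401/23
…
k=7  a_k=1  p_k/q_k = 1761/101
k=8  a_k=1  p_k/q_k = 2842/163
k=9  a_k=2  p_k/q_k = 7445/427
k=10  a_k=3  p_k/q_k = 25177/1444
k=11  a_k=2  p_k/q_k = 57799/3315
→ (57799, 3315).  Check: 57799²=3340724401, 304·3315²=3340724400, difference 1.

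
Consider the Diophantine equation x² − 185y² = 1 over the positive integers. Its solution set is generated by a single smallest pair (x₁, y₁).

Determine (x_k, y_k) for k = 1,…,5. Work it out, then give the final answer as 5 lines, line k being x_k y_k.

9249 680
171088001 12578640
3164785833249 232679682040
58542208172352001 4304108745797280
1082913763607381481249 79617403347078403400

[13; 1,1,1,1,26] for √185; ℓ=5 ⇒ convergent index 9
step 0: (13, 1)  from 13·(1,0) + (0,1)
step 1: (14, 1)  from 1·(13,1) + (1,0)
…
step 5: (1809, 133)  from 26·(68,5) + (41,3)
step 6: (1877, 138)  from 1·(1809,133) + (68,5)
…
step 8: (5563, 409)  from 1·(3686,271) + (1877,138)
step 9: (9249, 680)  from 1·(5563,409) + (3686,271)
fundamental: x₁=9249, y₁=680  (since 85544001 − 185·462400 = 1)
(9249+680√185)^2 = 171088001 + 12578640√185
(9249+680√185)^3 = 3164785833249 + 232679682040√185
(9249+680√185)^4 = 58542208172352001 + 4304108745797280√185
(9249+680√185)^5 = 1082913763607381481249 + 79617403347078403400√185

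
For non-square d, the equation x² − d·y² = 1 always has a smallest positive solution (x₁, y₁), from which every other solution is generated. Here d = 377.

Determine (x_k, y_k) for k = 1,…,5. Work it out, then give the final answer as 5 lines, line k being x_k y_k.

√377 = [19; 2,2,2,38, …], period ℓ=4 (even) → k=3
i=0: a=19 ⇒ p=19, q=1
i=1: a=2 ⇒ p=39, q=2
i=2: a=2 ⇒ p=97, q=5
i=3: a=2 ⇒ p=233, q=12
(x₁, y₁) = (233, 12);  233² − 377·12² = 1 ✓
k=2:  x_2 = 233·233+377·12·12 = 108577,  y_2 = 233·12+12·233 = 5592
k=3:  x_3 = 233·108577+377·12·5592 = 50596649,  y_3 = 233·5592+12·108577 = 2605860
k=4:  x_4 = 233·50596649+377·12·2605860 = 23577929857,  y_4 = 233·2605860+12·50596649 = 1214325168
k=5:  x_5 = 233·23577929857+377·12·1214325168 = 10987264716713,  y_5 = 233·1214325168+12·23577929857 = 565872922428

233 12
108577 5592
50596649 2605860
23577929857 1214325168
10987264716713 565872922428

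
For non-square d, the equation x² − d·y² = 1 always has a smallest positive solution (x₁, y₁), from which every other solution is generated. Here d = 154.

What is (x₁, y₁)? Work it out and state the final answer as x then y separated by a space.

21295 1716

d=154: √d = [12; 2,2,3,1,2,1,3,2,2,24] (ℓ=10, even), read p_9/q_9
a_0=12:  p_0=12·1+0=12,  q_0=12·0+1=1
a_1=2:  p_1=2·12+1=25,  q_1=2·1+0=2
…
a_3=3:  p_3=3·62+25=211,  q_3=3·5+2=17
a_4=1:  p_4=1·211+62=273,  q_4=1·17+5=22
a_5=2:  p_5=2·273+211=757,  q_5=2·22+17=61
a_6=1:  p_6=1·757+273=1030,  q_6=1·61+22=83
a_7=3:  p_7=3·1030+757=3847,  q_7=3·83+61=310
a_8=2:  p_8=2·3847+1030=8724,  q_8=2·310+83=703
a_9=2:  p_9=2·8724+3847=21295,  q_9=2·703+310=1716
fundamental: x₁=21295, y₁=1716  (since 453477025 − 154·2944656 = 1)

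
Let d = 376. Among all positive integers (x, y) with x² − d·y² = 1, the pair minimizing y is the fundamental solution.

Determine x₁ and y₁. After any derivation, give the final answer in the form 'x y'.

2143295 110532

[19; 2,1,1,3,1,…,1,2,38] for √376; ℓ=16 ⇒ convergent index 15
a_0=19:  p_0=19·1+0=19,  q_0=19·0+1=1
…
a_3=1:  p_3=1·58+39=97,  q_3=1·3+2=5
…
a_12=3:  p_12=3·99455+70621=368986,  q_12=3·5129+3642=19029
a_13=1:  p_13=1·368986+99455=468441,  q_13=1·19029+5129=24158
a_14=1:  p_14=1·468441+368986=837427,  q_14=1·24158+19029=43187
a_15=2:  p_15=2·837427+468441=2143295,  q_15=2·43187+24158=110532
fundamental: x₁=2143295, y₁=110532  (since 4593713457025 − 376·12217323024 = 1)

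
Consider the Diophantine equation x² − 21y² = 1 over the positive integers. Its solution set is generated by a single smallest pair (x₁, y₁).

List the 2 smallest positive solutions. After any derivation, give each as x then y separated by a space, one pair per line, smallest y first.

55 12
6049 1320

√21 = [4; 1,1,2,1,1,8, …], period ℓ=6 (even) → k=5
i=0: a=4 ⇒ p=4, q=1
…
i=2: a=1 ⇒ p=9, q=2
…
i=4: a=1 ⇒ p=32, q=7
i=5: a=1 ⇒ p=55, q=12
→ (55, 12).  Check: 55²=3025, 21·12²=3024, difference 1.
k=2:  x_2 = 55·55+21·12·12 = 6049,  y_2 = 55·12+12·55 = 1320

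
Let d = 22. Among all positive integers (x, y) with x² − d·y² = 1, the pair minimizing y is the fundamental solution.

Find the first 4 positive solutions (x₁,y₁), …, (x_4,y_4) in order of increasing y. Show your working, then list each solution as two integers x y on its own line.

197 42
77617 16548
30580901 6519870
12048797377 2568812232

√22 = [4; 1,2,4,2,1,8, …], period ℓ=6 (even) → k=5
k=0  a_k=4  p_k/q_k = 4/1
…
k=3  a_k=4  p_k/q_k = 61/13
k=4  a_k=2  p_k/q_k = 136/29
k=5  a_k=1  p_k/q_k = 197/42
(x₁, y₁) = (197, 42);  197² − 22·42² = 1 ✓
(197+42√22)^2 = 77617 + 16548√22
(197+42√22)^3 = 30580901 + 6519870√22
(197+42√22)^4 = 12048797377 + 2568812232√22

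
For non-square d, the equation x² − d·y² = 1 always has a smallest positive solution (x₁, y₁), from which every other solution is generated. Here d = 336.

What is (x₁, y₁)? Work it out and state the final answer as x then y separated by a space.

√336 = [18; 3,36, …], period ℓ=2 (even) → k=1
k=0  a_k=18  p_k/q_k = 18/1
k=1  a_k=3  p_k/q_k = 55/3
(x₁, y₁) = (55, 3);  55² − 336·3² = 1 ✓

55 3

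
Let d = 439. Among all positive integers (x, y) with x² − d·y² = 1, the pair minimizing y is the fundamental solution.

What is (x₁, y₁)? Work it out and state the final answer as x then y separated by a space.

√439 → a₀=20, period (1,19,1,40); ℓ=4 even so k=3
a_0=20:  p_0=20·1+0=20,  q_0=20·0+1=1
…
a_2=19:  p_2=19·21+20=419,  q_2=19·1+1=20
a_3=1:  p_3=1·419+21=440,  q_3=1·20+1=21
fundamental: x₁=440, y₁=21  (since 193600 − 439·441 = 1)

440 21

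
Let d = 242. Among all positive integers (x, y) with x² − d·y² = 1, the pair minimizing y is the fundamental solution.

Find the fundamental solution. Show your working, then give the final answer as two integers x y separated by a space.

19601 1260

√242 = [15; 1,1,3,1,14,1,3,1,1,30, …], period ℓ=10 (even) → k=9
step 0: (15, 1)  from 15·(1,0) + (0,1)
…
step 2: (31, 2)  from 1·(16,1) + (15,1)
step 3: (109, 7)  from 3·(31,2) + (16,1)
…
step 6: (2209, 142)  from 1·(2069,133) + (140,9)
…
step 8: (10905, 701)  from 1·(8696,559) + (2209,142)
step 9: (19601, 1260)  from 1·(10905,701) + (8696,559)
fundamental: x₁=19601, y₁=1260  (since 384199201 − 242·1587600 = 1)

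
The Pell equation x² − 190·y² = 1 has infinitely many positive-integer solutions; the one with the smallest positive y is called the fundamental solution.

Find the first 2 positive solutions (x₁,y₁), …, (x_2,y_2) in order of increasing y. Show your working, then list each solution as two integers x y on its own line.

52021 3774
5412368881 392654508

√190 = [13; 1,3,1,1,1,…,3,1,26, …], period ℓ=14 (even) → k=13
a_0=13:  p_0=13·1+0=13,  q_0=13·0+1=1
…
a_4=1:  p_4=1·69+55=124,  q_4=1·5+4=9
a_5=1:  p_5=1·124+69=193,  q_5=1·9+5=14
…
a_12=3:  p_12=3·11234+7085=40787,  q_12=3·815+514=2959
a_13=1:  p_13=1·40787+11234=52021,  q_13=1·2959+815=3774
fundamental: x₁=52021, y₁=3774  (since 2706184441 − 190·14243076 = 1)
(52021+3774√190)^2 = 5412368881 + 392654508√190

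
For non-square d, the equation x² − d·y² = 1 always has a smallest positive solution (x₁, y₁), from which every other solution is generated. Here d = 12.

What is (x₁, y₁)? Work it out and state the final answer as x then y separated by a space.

7 2

d=12: √d = [3; 2,6] (ℓ=2, even), read p_1/q_1
k=0  a_k=3  p_k/q_k = 3/1
k=1  a_k=2  p_k/q_k = 7/2
→ (7, 2).  Check: 7²=49, 12·2²=48, difference 1.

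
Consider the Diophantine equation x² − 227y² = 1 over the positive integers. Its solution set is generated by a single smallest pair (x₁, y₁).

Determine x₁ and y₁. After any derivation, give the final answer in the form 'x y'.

√227 → a₀=15, period (15,30); ℓ=2 even so k=1
step 0: (15, 1)  from 15·(1,0) + (0,1)
step 1: (226, 15)  from 15·(15,1) + (1,0)
fundamental: x₁=226, y₁=15  (since 51076 − 227·225 = 1)

226 15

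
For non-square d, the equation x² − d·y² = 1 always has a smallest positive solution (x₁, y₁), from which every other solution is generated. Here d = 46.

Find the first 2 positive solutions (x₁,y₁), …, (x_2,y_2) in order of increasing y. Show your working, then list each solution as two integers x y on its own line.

√46 = [6; 1,3,1,1,2,6,2,1,1,3,1,12, …], period ℓ=12 (even) → k=11
k=0  a_k=6  p_k/q_k = 6/1
k=1  a_k=1  p_k/q_k = 7/1
k=2  a_k=3  p_k/q_k = 27/4
k=3  a_k=1  p_k/q_k = 34/5
…
k=5  a_k=2  p_k/q_k = 156/23
…
k=7  a_k=2  p_k/q_k = 2150/317
k=8  a_k=1  p_k/q_k = 3147/464
…
k=10  a_k=3  p_k/q_k = 19038/2807
k=11  a_k=1  p_k/q_k = 24335/3588
→ (24335, 3588).  Check: 24335²=592192225, 46·3588²=592192224, difference 1.
k=2:  x_2 = 24335·24335+46·3588·3588 = 1184384449,  y_2 = 24335·3588+3588·24335 = 174627960

24335 3588
1184384449 174627960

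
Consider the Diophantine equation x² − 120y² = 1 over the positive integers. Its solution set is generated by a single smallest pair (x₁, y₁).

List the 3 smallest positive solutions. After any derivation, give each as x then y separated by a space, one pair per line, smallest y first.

[10; 1,20] for √120; ℓ=2 ⇒ convergent index 1
step 0: (10, 1)  from 10·(1,0) + (0,1)
step 1: (11, 1)  from 1·(10,1) + (1,0)
→ (11, 1).  Check: 11²=121, 120·1²=120, difference 1.
n=2: (11,1)∘(11,1) = (11·11+120·1·1, 11·1+1·11) = (241,22)
n=3: (241,22)∘(11,1) = (11·241+120·1·22, 11·22+1·241) = (5291,483)

11 1
241 22
5291 483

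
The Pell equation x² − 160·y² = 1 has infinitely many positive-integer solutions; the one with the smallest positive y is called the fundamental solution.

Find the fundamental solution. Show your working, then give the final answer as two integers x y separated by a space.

721 57

[12; 1,1,1,5,1,1,1,24] for √160; ℓ=8 ⇒ convergent index 7
k=0  a_k=12  p_k/q_k = 12/1
…
k=3  a_k=1  p_k/q_k = 38/3
k=4  a_k=5  p_k/q_k = 215/17
…
k=6  a_k=1  p_k/q_k = 468/37
k=7  a_k=1  p_k/q_k = 721/57
fundamental: x₁=721, y₁=57  (since 519841 − 160·3249 = 1)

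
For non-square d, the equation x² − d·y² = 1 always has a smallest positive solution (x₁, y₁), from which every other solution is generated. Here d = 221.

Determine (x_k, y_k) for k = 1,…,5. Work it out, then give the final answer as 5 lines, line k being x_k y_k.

√221 = [14; 1,6,2,6,1,28, …], period ℓ=6 (even) → k=5
k=0  a_k=14  p_k/q_k = 14/1
k=1  a_k=1  p_k/q_k = 15/1
k=2  a_k=6  p_k/q_k = 104/7
k=3  a_k=2  p_k/q_k = 223/15
k=4  a_k=6  p_k/q_k = 1442/97
k=5  a_k=1  p_k/q_k = 1665/112
fundamental: x₁=1665, y₁=112  (since 2772225 − 221·12544 = 1)
(x_2, y_2) = (1665·1665 + 221·112·112, 1665·112 + 112·1665) = (5544449, 372960)
(x_3, y_3) = (1665·5544449 + 221·112·372960, 1665·372960 + 112·5544449) = (18463013505, 1241956688)
(x_4, y_4) = (1665·18463013505 + 221·112·1241956688, 1665·1241956688 + 112·18463013505) = (61481829427201, 4135715398080)
(x_5, y_5) = (1665·61481829427201 + 221·112·4135715398080, 1665·4135715398080 + 112·61481829427201) = (204734473529565825, 13771931033649712)

1665 112
5544449 372960
18463013505 1241956688
61481829427201 4135715398080
204734473529565825 13771931033649712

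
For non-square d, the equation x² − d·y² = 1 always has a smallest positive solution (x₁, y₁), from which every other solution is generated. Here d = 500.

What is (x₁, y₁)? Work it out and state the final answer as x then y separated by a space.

√500 = [22; 2,1,3,2,1,…,1,2,44, …], period ℓ=14 (even) → k=13
k=0  a_k=22  p_k/q_k = 22/1
k=1  a_k=2  p_k/q_k = 45/2
k=2  a_k=1  p_k/q_k = 67/3
k=3  a_k=3  p_k/q_k = 246/11
k=4  a_k=2  p_k/q_k = 559/25
k=5  a_k=1  p_k/q_k = 805/36
…
k=8  a_k=1  p_k/q_k = 15809/707
…
k=11  a_k=3  p_k/q_k = 259205/11592
k=12  a_k=1  p_k/q_k = 335522/15005
k=13  a_k=2  p_k/q_k = 930249/41602
fundamental: x₁=930249, y₁=41602  (since 865363202001 − 500·1730726404 = 1)

930249 41602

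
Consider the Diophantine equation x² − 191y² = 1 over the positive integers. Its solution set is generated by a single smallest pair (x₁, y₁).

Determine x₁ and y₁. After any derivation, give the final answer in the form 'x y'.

8994000 650783

√191 → a₀=13, period (1,4,1,1,3,…,4,1,26); ℓ=16 even so k=15
i=0: a=13 ⇒ p=13, q=1
i=1: a=1 ⇒ p=14, q=1
i=2: a=4 ⇒ p=69, q=5
i=3: a=1 ⇒ p=83, q=6
…
i=6: a=2 ⇒ p=1230, q=89
…
i=8: a=13 ⇒ p=40217, q=2910
…
i=11: a=3 ⇒ p=704682, q=50989
…
i=14: a=4 ⇒ p=7377553, q=533821
i=15: a=1 ⇒ p=8994000, q=650783
→ (8994000, 650783).  Check: 8994000²=80892036000000, 191·650783²=80892035999999, difference 1.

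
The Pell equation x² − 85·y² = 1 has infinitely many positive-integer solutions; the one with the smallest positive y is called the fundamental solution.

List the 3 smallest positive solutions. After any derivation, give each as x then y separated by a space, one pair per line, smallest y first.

d=85: √d = [9; 4,1,1,4,18] (ℓ=5, odd), read p_9/q_9
a_0=9:  p_0=9·1+0=9,  q_0=9·0+1=1
a_1=4:  p_1=4·9+1=37,  q_1=4·1+0=4
a_2=1:  p_2=1·37+9=46,  q_2=1·4+1=5
a_3=1:  p_3=1·46+37=83,  q_3=1·5+4=9
a_4=4:  p_4=4·83+46=378,  q_4=4·9+5=41
…
a_6=4:  p_6=4·6887+378=27926,  q_6=4·747+41=3029
a_7=1:  p_7=1·27926+6887=34813,  q_7=1·3029+747=3776
a_8=1:  p_8=1·34813+27926=62739,  q_8=1·3776+3029=6805
a_9=4:  p_9=4·62739+34813=285769,  q_9=4·6805+3776=30996
(x₁, y₁) = (285769, 30996);  285769² − 85·30996² = 1 ✓
k=2:  x_2 = 285769·285769+85·30996·30996 = 163327842721,  y_2 = 285769·30996+30996·285769 = 17715391848
k=3:  x_3 = 285769·163327842721+85·30996·17715391848 = 93348068572789129,  y_3 = 285769·17715391848+30996·163327842721 = 10125019625991228

285769 30996
163327842721 17715391848
93348068572789129 10125019625991228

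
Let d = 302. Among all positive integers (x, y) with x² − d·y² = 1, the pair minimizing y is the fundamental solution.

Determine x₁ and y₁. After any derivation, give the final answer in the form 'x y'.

√302 → a₀=17, period (2,1,1,1,4,…,1,2,34); ℓ=16 even so k=15
i=0: a=17 ⇒ p=17, q=1
…
i=2: a=1 ⇒ p=52, q=3
…
i=4: a=1 ⇒ p=139, q=8
i=5: a=4 ⇒ p=643, q=37
…
i=8: a=16 ⇒ p=34513, q=1986
…
i=11: a=4 ⇒ p=467281, q=26889
…
i=14: a=1 ⇒ p=1617193, q=93059
i=15: a=2 ⇒ p=4276623, q=246092
(x₁, y₁) = (4276623, 246092);  4276623² − 302·246092² = 1 ✓

4276623 246092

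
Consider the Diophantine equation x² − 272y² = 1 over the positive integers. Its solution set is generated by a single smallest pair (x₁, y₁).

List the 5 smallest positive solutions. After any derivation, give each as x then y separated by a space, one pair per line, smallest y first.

[16; 2,32] for √272; ℓ=2 ⇒ convergent index 1
a_0=16:  p_0=16·1+0=16,  q_0=16·0+1=1
a_1=2:  p_1=2·16+1=33,  q_1=2·1+0=2
→ (33, 2).  Check: 33²=1089, 272·2²=1088, difference 1.
(x_2, y_2) = (33·33 + 272·2·2, 33·2 + 2·33) = (2177, 132)
(x_3, y_3) = (33·2177 + 272·2·132, 33·132 + 2·2177) = (143649, 8710)
(x_4, y_4) = (33·143649 + 272·2·8710, 33·8710 + 2·143649) = (9478657, 574728)
(x_5, y_5) = (33·9478657 + 272·2·574728, 33·574728 + 2·9478657) = (625447713, 37923338)

33 2
2177 132
143649 8710
9478657 574728
625447713 37923338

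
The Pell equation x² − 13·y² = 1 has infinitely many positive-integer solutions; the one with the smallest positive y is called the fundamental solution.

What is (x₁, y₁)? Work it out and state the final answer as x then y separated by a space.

d=13: √d = [3; 1,1,1,1,6] (ℓ=5, odd), read p_9/q_9
a_0=3:  p_0=3·1+0=3,  q_0=3·0+1=1
…
a_4=1:  p_4=1·11+7=18,  q_4=1·3+2=5
…
a_7=1:  p_7=1·137+119=256,  q_7=1·38+33=71
a_8=1:  p_8=1·256+137=393,  q_8=1·71+38=109
a_9=1:  p_9=1·393+256=649,  q_9=1·109+71=180
→ (649, 180).  Check: 649²=421201, 13·180²=421200, difference 1.

649 180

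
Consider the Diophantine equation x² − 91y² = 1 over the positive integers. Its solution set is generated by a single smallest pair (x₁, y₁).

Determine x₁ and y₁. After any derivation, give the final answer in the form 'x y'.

d=91: √d = [9; 1,1,5,1,5,1,1,18] (ℓ=8, even), read p_7/q_7
step 0: (9, 1)  from 9·(1,0) + (0,1)
step 1: (10, 1)  from 1·(9,1) + (1,0)
step 2: (19, 2)  from 1·(10,1) + (9,1)
…
step 4: (124, 13)  from 1·(105,11) + (19,2)
step 5: (725, 76)  from 5·(124,13) + (105,11)
step 6: (849, 89)  from 1·(725,76) + (124,13)
step 7: (1574, 165)  from 1·(849,89) + (725,76)
(x₁, y₁) = (1574, 165);  1574² − 91·165² = 1 ✓

1574 165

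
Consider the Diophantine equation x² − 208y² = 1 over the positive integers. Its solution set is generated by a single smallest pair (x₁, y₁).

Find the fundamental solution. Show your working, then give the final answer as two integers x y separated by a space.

d=208: √d = [14; 2,2,1,2,2,28] (ℓ=6, even), read p_5/q_5
step 0: (14, 1)  from 14·(1,0) + (0,1)
step 1: (29, 2)  from 2·(14,1) + (1,0)
step 2: (72, 5)  from 2·(29,2) + (14,1)
step 3: (101, 7)  from 1·(72,5) + (29,2)
step 4: (274, 19)  from 2·(101,7) + (72,5)
step 5: (649, 45)  from 2·(274,19) + (101,7)
fundamental: x₁=649, y₁=45  (since 421201 − 208·2025 = 1)

649 45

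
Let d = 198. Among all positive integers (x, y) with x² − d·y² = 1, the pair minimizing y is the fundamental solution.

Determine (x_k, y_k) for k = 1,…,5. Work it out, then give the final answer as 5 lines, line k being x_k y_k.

√198 = [14; 14,28, …], period ℓ=2 (even) → k=1
a_0=14:  p_0=14·1+0=14,  q_0=14·0+1=1
a_1=14:  p_1=14·14+1=197,  q_1=14·1+0=14
→ (197, 14).  Check: 197²=38809, 198·14²=38808, difference 1.
k=2:  x_2 = 197·197+198·14·14 = 77617,  y_2 = 197·14+14·197 = 5516
k=3:  x_3 = 197·77617+198·14·5516 = 30580901,  y_3 = 197·5516+14·77617 = 2173290
k=4:  x_4 = 197·30580901+198·14·2173290 = 12048797377,  y_4 = 197·2173290+14·30580901 = 856270744
k=5:  x_5 = 197·12048797377+198·14·856270744 = 4747195585637,  y_5 = 197·856270744+14·12048797377 = 337368499846

197 14
77617 5516
30580901 2173290
12048797377 856270744
4747195585637 337368499846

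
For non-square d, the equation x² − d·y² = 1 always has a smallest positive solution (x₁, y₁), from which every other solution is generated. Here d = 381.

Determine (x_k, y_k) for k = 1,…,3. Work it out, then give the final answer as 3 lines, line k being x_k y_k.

1015 52
2060449 105560
4182710455 214286748

[19; 1,1,12,1,1,38] for √381; ℓ=6 ⇒ convergent index 5
i=0: a=19 ⇒ p=19, q=1
i=1: a=1 ⇒ p=20, q=1
…
i=3: a=12 ⇒ p=488, q=25
i=4: a=1 ⇒ p=527, q=27
i=5: a=1 ⇒ p=1015, q=52
fundamental: x₁=1015, y₁=52  (since 1030225 − 381·2704 = 1)
n=2: (1015,52)∘(1015,52) = (1015·1015+381·52·52, 1015·52+52·1015) = (2060449,105560)
n=3: (2060449,105560)∘(1015,52) = (1015·2060449+381·52·105560, 1015·105560+52·2060449) = (4182710455,214286748)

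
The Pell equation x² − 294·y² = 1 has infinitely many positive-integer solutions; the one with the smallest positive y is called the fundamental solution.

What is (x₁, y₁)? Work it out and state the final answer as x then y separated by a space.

[17; 6,1,4,1,6,34] for √294; ℓ=6 ⇒ convergent index 5
i=0: a=17 ⇒ p=17, q=1
i=1: a=6 ⇒ p=103, q=6
…
i=3: a=4 ⇒ p=583, q=34
i=4: a=1 ⇒ p=703, q=41
i=5: a=6 ⇒ p=4801, q=280
→ (4801, 280).  Check: 4801²=23049601, 294·280²=23049600, difference 1.

4801 280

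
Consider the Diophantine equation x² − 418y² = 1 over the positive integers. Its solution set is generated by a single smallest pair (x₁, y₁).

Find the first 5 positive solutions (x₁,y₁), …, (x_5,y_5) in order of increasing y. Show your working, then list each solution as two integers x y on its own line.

33857 1656
2292592897 112134384
155240635393601 7593067676520
10511964382749705217 514156984535740896
711807156058272903670337 34815626043260091355224

d=418: √d = [20; 2,4,20,4,2,40] (ℓ=6, even), read p_5/q_5
i=0: a=20 ⇒ p=20, q=1
…
i=3: a=20 ⇒ p=3721, q=182
i=4: a=4 ⇒ p=15068, q=737
i=5: a=2 ⇒ p=33857, q=1656
fundamental: x₁=33857, y₁=1656  (since 1146296449 − 418·2742336 = 1)
(x_2, y_2) = (33857·33857 + 418·1656·1656, 33857·1656 + 1656·33857) = (2292592897, 112134384)
(x_3, y_3) = (33857·2292592897 + 418·1656·112134384, 33857·112134384 + 1656·2292592897) = (155240635393601, 7593067676520)
(x_4, y_4) = (33857·155240635393601 + 418·1656·7593067676520, 33857·7593067676520 + 1656·155240635393601) = (10511964382749705217, 514156984535740896)
(x_5, y_5) = (33857·10511964382749705217 + 418·1656·514156984535740896, 33857·514156984535740896 + 1656·10511964382749705217) = (711807156058272903670337, 34815626043260091355224)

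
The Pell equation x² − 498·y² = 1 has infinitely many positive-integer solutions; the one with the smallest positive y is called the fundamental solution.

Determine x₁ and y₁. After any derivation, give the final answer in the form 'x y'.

179777 8056

d=498: √d = [22; 3,6,22,6,3,44] (ℓ=6, even), read p_5/q_5
a_0=22:  p_0=22·1+0=22,  q_0=22·0+1=1
a_1=3:  p_1=3·22+1=67,  q_1=3·1+0=3
…
a_3=22:  p_3=22·424+67=9395,  q_3=22·19+3=421
a_4=6:  p_4=6·9395+424=56794,  q_4=6·421+19=2545
a_5=3:  p_5=3·56794+9395=179777,  q_5=3·2545+421=8056
→ (179777, 8056).  Check: 179777²=32319769729, 498·8056²=32319769728, difference 1.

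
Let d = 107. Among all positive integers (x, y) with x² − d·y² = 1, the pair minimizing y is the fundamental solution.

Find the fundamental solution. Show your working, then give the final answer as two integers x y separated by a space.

[10; 2,1,9,1,2,20] for √107; ℓ=6 ⇒ convergent index 5
a_0=10:  p_0=10·1+0=10,  q_0=10·0+1=1
a_1=2:  p_1=2·10+1=21,  q_1=2·1+0=2
a_2=1:  p_2=1·21+10=31,  q_2=1·2+1=3
a_3=9:  p_3=9·31+21=300,  q_3=9·3+2=29
a_4=1:  p_4=1·300+31=331,  q_4=1·29+3=32
a_5=2:  p_5=2·331+300=962,  q_5=2·32+29=93
→ (962, 93).  Check: 962²=925444, 107·93²=925443, difference 1.

962 93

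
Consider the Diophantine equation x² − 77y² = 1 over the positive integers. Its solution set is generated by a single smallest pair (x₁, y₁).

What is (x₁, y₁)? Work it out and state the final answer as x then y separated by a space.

√77 → a₀=8, period (1,3,2,3,1,16); ℓ=6 even so k=5
k=0  a_k=8  p_k/q_k = 8/1
k=1  a_k=1  p_k/q_k = 9/1
k=2  a_k=3  p_k/q_k = 35/4
k=3  a_k=2  p_k/q_k = 79/9
k=4  a_k=3  p_k/q_k = 272/31
k=5  a_k=1  p_k/q_k = 351/40
(x₁, y₁) = (351, 40);  351² − 77·40² = 1 ✓

351 40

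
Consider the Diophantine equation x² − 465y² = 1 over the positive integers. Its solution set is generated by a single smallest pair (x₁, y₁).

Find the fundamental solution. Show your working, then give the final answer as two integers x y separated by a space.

15871 736

d=465: √d = [21; 1,1,3,2,2,2,3,1,1,42] (ℓ=10, even), read p_9/q_9
a_0=21:  p_0=21·1+0=21,  q_0=21·0+1=1
…
a_2=1:  p_2=1·22+21=43,  q_2=1·1+1=2
…
a_8=1:  p_8=1·6922+2027=8949,  q_8=1·321+94=415
a_9=1:  p_9=1·8949+6922=15871,  q_9=1·415+321=736
(x₁, y₁) = (15871, 736);  15871² − 465·736² = 1 ✓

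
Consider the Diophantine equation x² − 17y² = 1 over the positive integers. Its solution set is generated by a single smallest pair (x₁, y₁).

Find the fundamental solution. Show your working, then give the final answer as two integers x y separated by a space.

33 8

√17 → a₀=4, period (8); ℓ=1 odd so k=1
step 0: (4, 1)  from 4·(1,0) + (0,1)
step 1: (33, 8)  from 8·(4,1) + (1,0)
(x₁, y₁) = (33, 8);  33² − 17·8² = 1 ✓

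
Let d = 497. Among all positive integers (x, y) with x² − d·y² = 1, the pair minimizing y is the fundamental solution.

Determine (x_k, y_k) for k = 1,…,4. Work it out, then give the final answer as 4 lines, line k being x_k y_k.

1201887 53912
2889064721537 129592263888
6944658661946678751 311510514535059400
16693389930459326703284737 748800875565868281911712

√497 = [22; 3,2,2,5,6,5,2,2,3,44, …], period ℓ=10 (even) → k=9
k=0  a_k=22  p_k/q_k = 22/1
…
k=2  a_k=2  p_k/q_k = 156/7
…
k=5  a_k=6  p_k/q_k = 12685/569
k=6  a_k=5  p_k/q_k = 65476/2937
…
k=8  a_k=2  p_k/q_k = 352750/15823
k=9  a_k=3  p_k/q_k = 1201887/53912
(x₁, y₁) = (1201887, 53912);  1201887² − 497·53912² = 1 ✓
(1201887+53912√497)^2 = 2889064721537 + 129592263888√497
(1201887+53912√497)^3 = 6944658661946678751 + 311510514535059400√497
(1201887+53912√497)^4 = 16693389930459326703284737 + 748800875565868281911712√497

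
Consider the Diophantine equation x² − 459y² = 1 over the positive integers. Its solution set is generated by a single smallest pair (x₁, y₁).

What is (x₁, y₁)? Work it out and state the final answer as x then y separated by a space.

499850 23331

[21; 2,2,1,4,21,4,1,2,2,42] for √459; ℓ=10 ⇒ convergent index 9
i=0: a=21 ⇒ p=21, q=1
…
i=2: a=2 ⇒ p=107, q=5
…
i=4: a=4 ⇒ p=707, q=33
i=5: a=21 ⇒ p=14997, q=700
…
i=7: a=1 ⇒ p=75692, q=3533
i=8: a=2 ⇒ p=212079, q=9899
i=9: a=2 ⇒ p=499850, q=23331
(x₁, y₁) = (499850, 23331);  499850² − 459·23331² = 1 ✓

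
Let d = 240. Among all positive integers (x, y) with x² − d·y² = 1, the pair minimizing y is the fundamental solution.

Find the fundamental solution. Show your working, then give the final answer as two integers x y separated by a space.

√240 = [15; 2,30, …], period ℓ=2 (even) → k=1
step 0: (15, 1)  from 15·(1,0) + (0,1)
step 1: (31, 2)  from 2·(15,1) + (1,0)
(x₁, y₁) = (31, 2);  31² − 240·2² = 1 ✓

31 2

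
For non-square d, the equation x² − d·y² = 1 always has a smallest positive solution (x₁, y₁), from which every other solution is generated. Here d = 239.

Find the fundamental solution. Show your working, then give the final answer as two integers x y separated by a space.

6195120 400729

√239 = [15; 2,5,1,2,4,15,4,2,1,5,2,30, …], period ℓ=12 (even) → k=11
i=0: a=15 ⇒ p=15, q=1
…
i=3: a=1 ⇒ p=201, q=13
i=4: a=2 ⇒ p=572, q=37
i=5: a=4 ⇒ p=2489, q=161
…
i=8: a=2 ⇒ p=346141, q=22390
i=9: a=1 ⇒ p=500258, q=32359
i=10: a=5 ⇒ p=2847431, q=184185
i=11: a=2 ⇒ p=6195120, q=400729
fundamental: x₁=6195120, y₁=400729  (since 38379511814400 − 239·160583731441 = 1)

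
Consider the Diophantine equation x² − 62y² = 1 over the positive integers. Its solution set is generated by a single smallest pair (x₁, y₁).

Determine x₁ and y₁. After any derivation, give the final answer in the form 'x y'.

√62 = [7; 1,6,1,14, …], period ℓ=4 (even) → k=3
k=0  a_k=7  p_k/q_k = 7/1
k=1  a_k=1  p_k/q_k = 8/1
k=2  a_k=6  p_k/q_k = 55/7
k=3  a_k=1  p_k/q_k = 63/8
→ (63, 8).  Check: 63²=3969, 62·8²=3968, difference 1.

63 8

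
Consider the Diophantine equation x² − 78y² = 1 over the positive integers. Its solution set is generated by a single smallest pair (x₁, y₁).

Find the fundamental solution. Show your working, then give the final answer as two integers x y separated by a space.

53 6

d=78: √d = [8; 1,4,1,16] (ℓ=4, even), read p_3/q_3
a_0=8:  p_0=8·1+0=8,  q_0=8·0+1=1
a_1=1:  p_1=1·8+1=9,  q_1=1·1+0=1
a_2=4:  p_2=4·9+8=44,  q_2=4·1+1=5
a_3=1:  p_3=1·44+9=53,  q_3=1·5+1=6
fundamental: x₁=53, y₁=6  (since 2809 − 78·36 = 1)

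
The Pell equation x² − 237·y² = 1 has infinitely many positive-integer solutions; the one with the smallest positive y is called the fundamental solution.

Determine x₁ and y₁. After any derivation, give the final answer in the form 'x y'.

228151 14820

d=237: √d = [15; 2,1,1,7,10,7,1,1,2,30] (ℓ=10, even), read p_9/q_9
a_0=15:  p_0=15·1+0=15,  q_0=15·0+1=1
a_1=2:  p_1=2·15+1=31,  q_1=2·1+0=2
a_2=1:  p_2=1·31+15=46,  q_2=1·2+1=3
a_3=1:  p_3=1·46+31=77,  q_3=1·3+2=5
a_4=7:  p_4=7·77+46=585,  q_4=7·5+3=38
…
a_7=1:  p_7=1·42074+5927=48001,  q_7=1·2733+385=3118
a_8=1:  p_8=1·48001+42074=90075,  q_8=1·3118+2733=5851
a_9=2:  p_9=2·90075+48001=228151,  q_9=2·5851+3118=14820
fundamental: x₁=228151, y₁=14820  (since 52052878801 − 237·219632400 = 1)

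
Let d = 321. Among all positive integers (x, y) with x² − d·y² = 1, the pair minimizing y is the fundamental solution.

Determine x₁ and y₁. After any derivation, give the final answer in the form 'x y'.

√321 = [17; 1,10,1,34, …], period ℓ=4 (even) → k=3
k=0  a_k=17  p_k/q_k = 17/1
k=1  a_k=1  p_k/q_k = 18/1
k=2  a_k=10  p_k/q_k = 197/11
k=3  a_k=1  p_k/q_k = 215/12
(x₁, y₁) = (215, 12);  215² − 321·12² = 1 ✓

215 12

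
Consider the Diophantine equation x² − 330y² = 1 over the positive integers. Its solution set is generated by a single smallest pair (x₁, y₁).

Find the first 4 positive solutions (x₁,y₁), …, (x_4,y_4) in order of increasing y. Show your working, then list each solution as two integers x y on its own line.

√330 → a₀=18, period (6,36); ℓ=2 even so k=1
a_0=18:  p_0=18·1+0=18,  q_0=18·0+1=1
a_1=6:  p_1=6·18+1=109,  q_1=6·1+0=6
(x₁, y₁) = (109, 6);  109² − 330·6² = 1 ✓
(109+6√330)^2 = 23761 + 1308√330
(109+6√330)^3 = 5179789 + 285138√330
(109+6√330)^4 = 1129170241 + 62158776√330

109 6
23761 1308
5179789 285138
1129170241 62158776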